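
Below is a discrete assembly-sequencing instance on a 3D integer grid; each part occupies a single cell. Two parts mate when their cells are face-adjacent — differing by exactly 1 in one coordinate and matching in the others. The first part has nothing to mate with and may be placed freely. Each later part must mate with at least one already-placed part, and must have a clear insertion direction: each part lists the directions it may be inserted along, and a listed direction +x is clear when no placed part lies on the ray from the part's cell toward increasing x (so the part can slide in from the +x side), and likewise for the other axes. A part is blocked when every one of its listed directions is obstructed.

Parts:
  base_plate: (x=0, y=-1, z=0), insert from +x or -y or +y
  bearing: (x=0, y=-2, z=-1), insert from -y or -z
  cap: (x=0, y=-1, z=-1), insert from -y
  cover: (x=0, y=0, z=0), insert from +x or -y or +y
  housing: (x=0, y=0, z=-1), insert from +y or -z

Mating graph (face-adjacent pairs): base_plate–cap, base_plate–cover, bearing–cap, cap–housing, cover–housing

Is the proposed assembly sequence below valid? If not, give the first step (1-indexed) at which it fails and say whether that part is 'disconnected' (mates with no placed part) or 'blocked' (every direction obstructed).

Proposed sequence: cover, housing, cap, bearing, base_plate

1. cover@(0, 0, 0) [+x clear] — {cover}
2. housing@(0, 0, -1) [+y clear] — {cover, housing}
3. cap@(0, -1, -1) [-y clear] — {cap, cover, housing}
4. bearing@(0, -2, -1) [-y clear] — {bearing, cap, cover, housing}
5. base_plate@(0, -1, 0) [+x clear] — {base_plate, bearing, cap, cover, housing}

Valid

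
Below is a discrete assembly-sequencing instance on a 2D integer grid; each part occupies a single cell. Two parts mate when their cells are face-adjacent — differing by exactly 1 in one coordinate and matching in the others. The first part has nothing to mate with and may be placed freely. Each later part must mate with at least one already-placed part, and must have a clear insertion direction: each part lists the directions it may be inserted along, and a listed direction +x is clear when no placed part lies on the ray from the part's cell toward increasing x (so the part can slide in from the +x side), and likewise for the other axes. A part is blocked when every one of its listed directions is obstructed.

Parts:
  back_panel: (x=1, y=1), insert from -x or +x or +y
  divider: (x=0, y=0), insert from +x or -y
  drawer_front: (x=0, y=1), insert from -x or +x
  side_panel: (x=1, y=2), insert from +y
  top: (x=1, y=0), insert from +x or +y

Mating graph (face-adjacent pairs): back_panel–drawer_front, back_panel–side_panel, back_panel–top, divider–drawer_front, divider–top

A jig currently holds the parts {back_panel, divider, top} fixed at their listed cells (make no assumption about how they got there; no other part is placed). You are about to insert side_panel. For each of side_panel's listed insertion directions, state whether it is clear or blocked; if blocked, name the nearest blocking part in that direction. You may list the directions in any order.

+y: clear

+y: ray from side_panel(1, 2) has no placed part ⇒ clear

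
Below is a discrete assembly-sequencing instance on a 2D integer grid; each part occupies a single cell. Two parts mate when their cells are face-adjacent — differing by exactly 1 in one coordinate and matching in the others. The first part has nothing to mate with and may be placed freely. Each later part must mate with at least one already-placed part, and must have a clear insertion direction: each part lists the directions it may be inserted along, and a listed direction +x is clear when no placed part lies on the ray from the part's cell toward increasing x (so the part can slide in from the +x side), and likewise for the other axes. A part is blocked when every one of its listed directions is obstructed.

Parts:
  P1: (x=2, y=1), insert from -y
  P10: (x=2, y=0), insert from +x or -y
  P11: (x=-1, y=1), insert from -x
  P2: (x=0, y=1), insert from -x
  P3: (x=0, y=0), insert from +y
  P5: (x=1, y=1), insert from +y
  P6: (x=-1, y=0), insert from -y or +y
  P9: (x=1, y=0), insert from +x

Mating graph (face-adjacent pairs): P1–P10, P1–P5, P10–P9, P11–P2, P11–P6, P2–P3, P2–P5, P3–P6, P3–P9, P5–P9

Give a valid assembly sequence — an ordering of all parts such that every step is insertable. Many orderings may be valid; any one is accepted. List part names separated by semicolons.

P6; P3; P2; P5; P1; P9; P10; P11

1. P6@(-1, 0) [-y clear] — {P6}
2. P3@(0, 0) [+y clear] — {P3, P6}
3. P2@(0, 1) [-x clear] — {P2, P3, P6}
4. P5@(1, 1) [+y clear] — {P2, P3, P5, P6}
5. P1@(2, 1) [-y clear] — {P1, P2, P3, P5, P6}
6. P9@(1, 0) [+x clear] — {P1, P2, P3, P5, P6, P9}
7. P10@(2, 0) [+x clear] — {P1, P10, P2, P3, P5, P6, P9}
8. P11@(-1, 1) [-x clear] — {P1, P10, P11, P2, P3, P5, P6, P9}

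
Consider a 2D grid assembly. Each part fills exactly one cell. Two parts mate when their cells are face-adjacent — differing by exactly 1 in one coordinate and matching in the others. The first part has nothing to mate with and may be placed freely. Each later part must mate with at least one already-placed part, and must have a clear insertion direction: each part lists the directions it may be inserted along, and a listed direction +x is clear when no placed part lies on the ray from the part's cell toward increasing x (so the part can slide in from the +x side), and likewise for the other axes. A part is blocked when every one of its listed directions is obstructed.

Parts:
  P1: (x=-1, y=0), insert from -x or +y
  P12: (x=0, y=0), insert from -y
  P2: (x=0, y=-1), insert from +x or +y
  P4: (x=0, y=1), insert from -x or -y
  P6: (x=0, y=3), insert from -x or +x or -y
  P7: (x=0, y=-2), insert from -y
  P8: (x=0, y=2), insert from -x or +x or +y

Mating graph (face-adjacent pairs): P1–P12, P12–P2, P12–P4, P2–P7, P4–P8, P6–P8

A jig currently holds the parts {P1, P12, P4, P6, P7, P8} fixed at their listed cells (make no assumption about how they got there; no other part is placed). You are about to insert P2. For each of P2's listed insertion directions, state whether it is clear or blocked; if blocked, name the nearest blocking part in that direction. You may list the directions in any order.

+x: ray from P2(0, -1) has no placed part ⇒ clear
+y: nearest on ray is P12@(0, 0) ⇒ blocked

+x: clear; +y: blocked by P12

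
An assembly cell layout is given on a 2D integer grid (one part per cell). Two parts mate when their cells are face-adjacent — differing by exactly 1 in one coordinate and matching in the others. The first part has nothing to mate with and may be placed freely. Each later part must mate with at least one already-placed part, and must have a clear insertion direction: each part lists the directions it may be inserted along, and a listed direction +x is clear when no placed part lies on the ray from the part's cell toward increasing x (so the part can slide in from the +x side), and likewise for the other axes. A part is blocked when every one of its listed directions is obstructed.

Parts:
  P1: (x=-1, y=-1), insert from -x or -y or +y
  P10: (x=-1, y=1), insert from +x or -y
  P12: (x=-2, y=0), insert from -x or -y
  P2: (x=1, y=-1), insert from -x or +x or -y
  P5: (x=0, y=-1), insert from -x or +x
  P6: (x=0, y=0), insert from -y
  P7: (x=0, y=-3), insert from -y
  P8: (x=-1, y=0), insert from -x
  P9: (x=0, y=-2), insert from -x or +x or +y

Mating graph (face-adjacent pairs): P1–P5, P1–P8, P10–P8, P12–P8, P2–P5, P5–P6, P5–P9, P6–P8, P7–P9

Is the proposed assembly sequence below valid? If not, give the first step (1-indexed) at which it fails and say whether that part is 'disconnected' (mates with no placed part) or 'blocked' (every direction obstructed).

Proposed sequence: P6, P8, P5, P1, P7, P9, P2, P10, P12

1. P6@(0, 0) [-y clear] — {P6}
2. P8@(-1, 0) [-x clear] — {P6, P8}
3. P5@(0, -1) [-x clear] — {P5, P6, P8}
4. P1@(-1, -1) [-x clear] — {P1, P5, P6, P8}
5. P7@(0, -3) — no placed neighbour ⇒ disconnected

Invalid at step 5 (disconnected)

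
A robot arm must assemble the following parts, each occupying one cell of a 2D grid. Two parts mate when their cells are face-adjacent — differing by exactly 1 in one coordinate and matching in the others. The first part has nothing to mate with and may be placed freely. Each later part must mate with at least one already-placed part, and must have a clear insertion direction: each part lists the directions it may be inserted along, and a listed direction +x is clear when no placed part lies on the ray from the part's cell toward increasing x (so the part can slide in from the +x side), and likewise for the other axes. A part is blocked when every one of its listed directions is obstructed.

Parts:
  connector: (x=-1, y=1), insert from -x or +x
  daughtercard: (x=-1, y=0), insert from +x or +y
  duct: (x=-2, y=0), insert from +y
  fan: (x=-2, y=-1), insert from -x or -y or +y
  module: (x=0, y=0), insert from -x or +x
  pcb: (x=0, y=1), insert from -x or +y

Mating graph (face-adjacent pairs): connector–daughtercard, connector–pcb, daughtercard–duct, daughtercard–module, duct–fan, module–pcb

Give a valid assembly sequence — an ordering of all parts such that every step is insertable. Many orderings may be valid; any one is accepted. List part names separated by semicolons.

1. module@(0, 0) [-x clear] — {module}
2. daughtercard@(-1, 0) [+y clear] — {daughtercard, module}
3. duct@(-2, 0) [+y clear] — {daughtercard, duct, module}
4. connector@(-1, 1) [-x clear] — {connector, daughtercard, duct, module}
5. fan@(-2, -1) [-x clear] — {connector, daughtercard, duct, fan, module}
6. pcb@(0, 1) [+y clear] — {connector, daughtercard, duct, fan, module, pcb}

module; daughtercard; duct; connector; fan; pcb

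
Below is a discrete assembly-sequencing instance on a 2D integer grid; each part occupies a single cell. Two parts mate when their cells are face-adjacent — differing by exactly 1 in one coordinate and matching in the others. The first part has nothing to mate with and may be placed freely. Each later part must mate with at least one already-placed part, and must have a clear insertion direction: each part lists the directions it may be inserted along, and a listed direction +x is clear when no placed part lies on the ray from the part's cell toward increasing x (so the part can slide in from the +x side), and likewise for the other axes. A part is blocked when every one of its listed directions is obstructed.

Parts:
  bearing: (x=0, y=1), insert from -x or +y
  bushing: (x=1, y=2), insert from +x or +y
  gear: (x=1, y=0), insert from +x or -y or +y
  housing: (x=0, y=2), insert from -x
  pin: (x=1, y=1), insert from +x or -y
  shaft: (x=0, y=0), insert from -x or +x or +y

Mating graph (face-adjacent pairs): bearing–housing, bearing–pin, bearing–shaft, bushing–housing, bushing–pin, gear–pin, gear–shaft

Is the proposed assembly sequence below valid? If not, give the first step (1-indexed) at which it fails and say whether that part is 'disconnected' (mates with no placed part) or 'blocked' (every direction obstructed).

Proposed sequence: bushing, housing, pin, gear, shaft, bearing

1. bushing@(1, 2) [+x clear] — {bushing}
2. housing@(0, 2) [-x clear] — {bushing, housing}
3. pin@(1, 1) [+x clear] — {bushing, housing, pin}
4. gear@(1, 0) [+x clear] — {bushing, gear, housing, pin}
5. shaft@(0, 0) [-x clear] — {bushing, gear, housing, pin, shaft}
6. bearing@(0, 1) [-x clear] — {bearing, bushing, gear, housing, pin, shaft}

Valid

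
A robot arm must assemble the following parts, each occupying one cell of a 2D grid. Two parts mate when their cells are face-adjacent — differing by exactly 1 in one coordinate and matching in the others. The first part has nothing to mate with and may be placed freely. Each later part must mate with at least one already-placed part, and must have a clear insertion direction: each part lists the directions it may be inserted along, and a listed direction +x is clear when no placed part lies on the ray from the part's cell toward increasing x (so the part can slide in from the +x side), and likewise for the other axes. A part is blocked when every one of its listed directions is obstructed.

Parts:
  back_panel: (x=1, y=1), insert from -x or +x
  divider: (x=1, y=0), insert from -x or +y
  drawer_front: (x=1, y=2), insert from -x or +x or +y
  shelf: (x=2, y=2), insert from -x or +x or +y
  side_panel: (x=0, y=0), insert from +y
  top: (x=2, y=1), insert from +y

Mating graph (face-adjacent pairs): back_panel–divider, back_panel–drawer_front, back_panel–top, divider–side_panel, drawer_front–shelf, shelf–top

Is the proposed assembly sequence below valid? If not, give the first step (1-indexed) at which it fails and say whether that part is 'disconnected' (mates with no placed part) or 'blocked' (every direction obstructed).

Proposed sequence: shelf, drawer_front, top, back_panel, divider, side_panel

1. shelf@(2, 2) [-x clear] — {shelf}
2. drawer_front@(1, 2) [-x clear] — {drawer_front, shelf}
3. top@(2, 1) — +y all obstructed ⇒ blocked

Invalid at step 3 (blocked)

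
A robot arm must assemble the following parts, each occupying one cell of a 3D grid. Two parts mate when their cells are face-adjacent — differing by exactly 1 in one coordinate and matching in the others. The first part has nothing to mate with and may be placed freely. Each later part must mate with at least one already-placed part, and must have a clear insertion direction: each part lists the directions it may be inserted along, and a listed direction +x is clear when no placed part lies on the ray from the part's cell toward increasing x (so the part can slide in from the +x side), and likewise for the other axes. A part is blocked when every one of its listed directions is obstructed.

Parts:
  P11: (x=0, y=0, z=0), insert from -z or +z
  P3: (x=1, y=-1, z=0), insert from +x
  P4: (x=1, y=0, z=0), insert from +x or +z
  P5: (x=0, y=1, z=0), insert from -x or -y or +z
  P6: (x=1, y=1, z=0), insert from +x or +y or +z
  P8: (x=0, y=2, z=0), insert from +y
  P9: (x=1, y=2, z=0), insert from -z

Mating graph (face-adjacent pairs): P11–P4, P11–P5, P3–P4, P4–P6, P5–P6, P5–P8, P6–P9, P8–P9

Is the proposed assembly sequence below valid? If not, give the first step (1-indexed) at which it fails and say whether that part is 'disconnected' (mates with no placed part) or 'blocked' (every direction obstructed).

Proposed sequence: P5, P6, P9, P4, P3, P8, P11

1. P5@(0, 1, 0) [-x clear] — {P5}
2. P6@(1, 1, 0) [+x clear] — {P5, P6}
3. P9@(1, 2, 0) [-z clear] — {P5, P6, P9}
4. P4@(1, 0, 0) [+x clear] — {P4, P5, P6, P9}
5. P3@(1, -1, 0) [+x clear] — {P3, P4, P5, P6, P9}
6. P8@(0, 2, 0) [+y clear] — {P3, P4, P5, P6, P8, P9}
7. P11@(0, 0, 0) [-z clear] — {P11, P3, P4, P5, P6, P8, P9}

Valid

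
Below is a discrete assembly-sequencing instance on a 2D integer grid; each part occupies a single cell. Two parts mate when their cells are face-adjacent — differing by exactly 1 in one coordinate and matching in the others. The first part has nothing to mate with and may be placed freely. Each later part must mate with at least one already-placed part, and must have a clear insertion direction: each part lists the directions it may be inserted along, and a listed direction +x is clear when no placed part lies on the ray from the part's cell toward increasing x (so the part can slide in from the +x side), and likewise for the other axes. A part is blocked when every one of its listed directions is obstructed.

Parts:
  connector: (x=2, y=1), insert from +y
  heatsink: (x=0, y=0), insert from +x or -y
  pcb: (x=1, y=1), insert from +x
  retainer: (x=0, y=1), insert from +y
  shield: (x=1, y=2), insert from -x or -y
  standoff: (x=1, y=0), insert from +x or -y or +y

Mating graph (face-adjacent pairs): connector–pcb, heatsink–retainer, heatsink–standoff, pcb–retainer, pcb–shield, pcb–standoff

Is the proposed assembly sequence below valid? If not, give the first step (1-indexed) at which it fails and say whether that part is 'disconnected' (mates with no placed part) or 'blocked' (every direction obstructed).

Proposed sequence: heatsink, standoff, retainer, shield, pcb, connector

Invalid at step 4 (disconnected)

1. heatsink@(0, 0) [+x clear] — {heatsink}
2. standoff@(1, 0) [+x clear] — {heatsink, standoff}
3. retainer@(0, 1) [+y clear] — {heatsink, retainer, standoff}
4. shield@(1, 2) — no placed neighbour ⇒ disconnected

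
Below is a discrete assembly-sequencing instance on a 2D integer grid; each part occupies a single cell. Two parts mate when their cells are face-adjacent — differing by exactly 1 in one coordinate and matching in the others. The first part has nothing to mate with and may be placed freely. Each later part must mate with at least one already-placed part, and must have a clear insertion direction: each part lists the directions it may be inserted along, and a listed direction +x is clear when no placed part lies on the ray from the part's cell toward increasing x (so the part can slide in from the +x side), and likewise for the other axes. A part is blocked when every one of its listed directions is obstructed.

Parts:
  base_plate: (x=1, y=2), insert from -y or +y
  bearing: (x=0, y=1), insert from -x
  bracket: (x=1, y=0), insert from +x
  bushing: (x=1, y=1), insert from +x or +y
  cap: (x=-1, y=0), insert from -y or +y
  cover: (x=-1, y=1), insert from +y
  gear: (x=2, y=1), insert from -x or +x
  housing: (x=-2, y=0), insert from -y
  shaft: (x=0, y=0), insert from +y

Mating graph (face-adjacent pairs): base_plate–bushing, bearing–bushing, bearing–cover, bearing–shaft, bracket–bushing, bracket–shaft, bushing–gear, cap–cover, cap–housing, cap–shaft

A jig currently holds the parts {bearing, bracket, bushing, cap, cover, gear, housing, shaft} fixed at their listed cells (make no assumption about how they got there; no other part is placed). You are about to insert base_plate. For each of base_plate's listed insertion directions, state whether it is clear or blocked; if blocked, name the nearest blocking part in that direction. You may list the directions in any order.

+y: clear; -y: blocked by bushing

-y: nearest on ray is bushing@(1, 1) ⇒ blocked
+y: ray from base_plate(1, 2) has no placed part ⇒ clear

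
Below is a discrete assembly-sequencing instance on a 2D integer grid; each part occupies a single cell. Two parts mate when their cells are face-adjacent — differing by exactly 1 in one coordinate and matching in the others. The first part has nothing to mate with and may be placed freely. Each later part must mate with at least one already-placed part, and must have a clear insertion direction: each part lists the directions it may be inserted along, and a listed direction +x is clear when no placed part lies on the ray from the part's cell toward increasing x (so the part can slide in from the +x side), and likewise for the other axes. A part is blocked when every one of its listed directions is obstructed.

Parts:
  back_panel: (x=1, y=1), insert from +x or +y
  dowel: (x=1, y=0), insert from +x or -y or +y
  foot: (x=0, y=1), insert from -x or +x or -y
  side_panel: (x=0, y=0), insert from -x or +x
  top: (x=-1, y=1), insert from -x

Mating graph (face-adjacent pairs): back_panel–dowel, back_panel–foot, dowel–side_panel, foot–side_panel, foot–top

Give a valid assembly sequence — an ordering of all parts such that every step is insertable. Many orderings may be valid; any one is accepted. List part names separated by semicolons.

foot; side_panel; dowel; top; back_panel

1. foot@(0, 1) [-x clear] — {foot}
2. side_panel@(0, 0) [-x clear] — {foot, side_panel}
3. dowel@(1, 0) [+x clear] — {dowel, foot, side_panel}
4. top@(-1, 1) [-x clear] — {dowel, foot, side_panel, top}
5. back_panel@(1, 1) [+x clear] — {back_panel, dowel, foot, side_panel, top}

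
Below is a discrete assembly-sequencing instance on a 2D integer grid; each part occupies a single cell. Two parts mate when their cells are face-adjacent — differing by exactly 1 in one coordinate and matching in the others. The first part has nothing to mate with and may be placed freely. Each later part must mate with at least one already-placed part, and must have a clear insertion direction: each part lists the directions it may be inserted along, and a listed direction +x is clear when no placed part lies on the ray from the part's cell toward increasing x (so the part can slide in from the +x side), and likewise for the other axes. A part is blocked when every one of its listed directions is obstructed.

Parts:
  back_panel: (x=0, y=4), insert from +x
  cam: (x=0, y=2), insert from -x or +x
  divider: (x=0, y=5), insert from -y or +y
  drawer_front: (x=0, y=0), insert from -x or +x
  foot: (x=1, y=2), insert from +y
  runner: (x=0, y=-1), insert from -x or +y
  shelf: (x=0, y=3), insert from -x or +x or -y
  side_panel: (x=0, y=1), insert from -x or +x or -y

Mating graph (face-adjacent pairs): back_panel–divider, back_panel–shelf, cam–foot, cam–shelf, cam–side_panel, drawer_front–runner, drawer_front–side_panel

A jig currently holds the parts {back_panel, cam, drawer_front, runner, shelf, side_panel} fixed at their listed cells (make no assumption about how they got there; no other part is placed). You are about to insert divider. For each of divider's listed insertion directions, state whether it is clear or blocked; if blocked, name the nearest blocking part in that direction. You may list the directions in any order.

-y: nearest on ray is back_panel@(0, 4) ⇒ blocked
+y: ray from divider(0, 5) has no placed part ⇒ clear

+y: clear; -y: blocked by back_panel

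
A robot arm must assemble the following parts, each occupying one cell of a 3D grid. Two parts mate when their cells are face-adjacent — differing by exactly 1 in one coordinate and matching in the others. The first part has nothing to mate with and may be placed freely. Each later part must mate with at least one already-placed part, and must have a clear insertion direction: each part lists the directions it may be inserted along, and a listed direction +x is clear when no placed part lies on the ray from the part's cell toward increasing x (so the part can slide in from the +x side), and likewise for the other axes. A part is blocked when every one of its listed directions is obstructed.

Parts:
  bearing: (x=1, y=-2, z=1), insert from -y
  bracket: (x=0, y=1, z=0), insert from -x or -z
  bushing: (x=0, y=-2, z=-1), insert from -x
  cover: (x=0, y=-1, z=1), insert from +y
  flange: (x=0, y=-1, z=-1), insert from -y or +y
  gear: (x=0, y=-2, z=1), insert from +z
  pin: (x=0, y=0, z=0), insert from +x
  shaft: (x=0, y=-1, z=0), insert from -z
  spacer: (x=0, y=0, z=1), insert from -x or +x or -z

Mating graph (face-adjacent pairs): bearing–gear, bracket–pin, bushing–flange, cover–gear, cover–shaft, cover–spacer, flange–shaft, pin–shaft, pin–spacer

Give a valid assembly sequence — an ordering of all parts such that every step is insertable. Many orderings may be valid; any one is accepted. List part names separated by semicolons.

1. gear@(0, -2, 1) [+z clear] — {gear}
2. cover@(0, -1, 1) [+y clear] — {cover, gear}
3. bearing@(1, -2, 1) [-y clear] — {bearing, cover, gear}
4. shaft@(0, -1, 0) [-z clear] — {bearing, cover, gear, shaft}
5. flange@(0, -1, -1) [-y clear] — {bearing, cover, flange, gear, shaft}
6. pin@(0, 0, 0) [+x clear] — {bearing, cover, flange, gear, pin, shaft}
7. bracket@(0, 1, 0) [-x clear] — {bearing, bracket, cover, flange, gear, pin, shaft}
8. bushing@(0, -2, -1) [-x clear] — {bearing, bracket, bushing, cover, flange, gear, pin, shaft}
9. spacer@(0, 0, 1) [-x clear] — {bearing, bracket, bushing, cover, flange, gear, pin, shaft, spacer}

gear; cover; bearing; shaft; flange; pin; bracket; bushing; spacer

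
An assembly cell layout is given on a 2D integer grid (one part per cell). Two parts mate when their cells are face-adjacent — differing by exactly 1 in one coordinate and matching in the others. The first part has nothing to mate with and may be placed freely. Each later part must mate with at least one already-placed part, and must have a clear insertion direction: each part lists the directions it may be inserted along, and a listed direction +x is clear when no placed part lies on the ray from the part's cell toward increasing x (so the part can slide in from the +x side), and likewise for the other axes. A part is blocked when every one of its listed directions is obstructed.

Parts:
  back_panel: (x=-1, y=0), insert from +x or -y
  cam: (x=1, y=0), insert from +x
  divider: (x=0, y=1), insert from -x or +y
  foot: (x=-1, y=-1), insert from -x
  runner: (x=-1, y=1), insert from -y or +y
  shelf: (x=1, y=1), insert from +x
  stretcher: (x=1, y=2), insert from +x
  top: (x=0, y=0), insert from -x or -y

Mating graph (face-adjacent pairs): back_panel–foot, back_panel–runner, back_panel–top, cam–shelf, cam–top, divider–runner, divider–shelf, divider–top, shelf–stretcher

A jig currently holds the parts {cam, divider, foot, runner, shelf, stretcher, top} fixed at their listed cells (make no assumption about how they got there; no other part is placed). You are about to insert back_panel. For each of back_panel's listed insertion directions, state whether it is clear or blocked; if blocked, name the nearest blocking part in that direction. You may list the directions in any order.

+x: blocked by top; -y: blocked by foot

+x: nearest on ray is top@(0, 0) ⇒ blocked
-y: nearest on ray is foot@(-1, -1) ⇒ blocked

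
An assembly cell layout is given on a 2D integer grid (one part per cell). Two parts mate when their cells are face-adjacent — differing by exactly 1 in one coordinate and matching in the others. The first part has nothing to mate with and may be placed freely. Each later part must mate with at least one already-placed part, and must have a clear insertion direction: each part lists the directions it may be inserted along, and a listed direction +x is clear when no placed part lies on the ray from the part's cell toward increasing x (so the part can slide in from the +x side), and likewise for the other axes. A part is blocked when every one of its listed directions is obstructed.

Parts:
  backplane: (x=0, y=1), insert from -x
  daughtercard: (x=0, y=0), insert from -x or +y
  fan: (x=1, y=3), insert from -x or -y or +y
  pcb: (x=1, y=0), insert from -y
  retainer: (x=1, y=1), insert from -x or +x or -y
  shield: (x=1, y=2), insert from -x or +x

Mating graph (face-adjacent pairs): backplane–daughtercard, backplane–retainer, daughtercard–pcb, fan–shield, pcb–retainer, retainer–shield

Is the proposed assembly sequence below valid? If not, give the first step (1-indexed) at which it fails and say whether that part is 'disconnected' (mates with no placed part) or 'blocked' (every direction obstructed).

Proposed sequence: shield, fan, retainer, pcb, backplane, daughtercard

1. shield@(1, 2) [-x clear] — {shield}
2. fan@(1, 3) [-x clear] — {fan, shield}
3. retainer@(1, 1) [-x clear] — {fan, retainer, shield}
4. pcb@(1, 0) [-y clear] — {fan, pcb, retainer, shield}
5. backplane@(0, 1) [-x clear] — {backplane, fan, pcb, retainer, shield}
6. daughtercard@(0, 0) [-x clear] — {backplane, daughtercard, fan, pcb, retainer, shield}

Valid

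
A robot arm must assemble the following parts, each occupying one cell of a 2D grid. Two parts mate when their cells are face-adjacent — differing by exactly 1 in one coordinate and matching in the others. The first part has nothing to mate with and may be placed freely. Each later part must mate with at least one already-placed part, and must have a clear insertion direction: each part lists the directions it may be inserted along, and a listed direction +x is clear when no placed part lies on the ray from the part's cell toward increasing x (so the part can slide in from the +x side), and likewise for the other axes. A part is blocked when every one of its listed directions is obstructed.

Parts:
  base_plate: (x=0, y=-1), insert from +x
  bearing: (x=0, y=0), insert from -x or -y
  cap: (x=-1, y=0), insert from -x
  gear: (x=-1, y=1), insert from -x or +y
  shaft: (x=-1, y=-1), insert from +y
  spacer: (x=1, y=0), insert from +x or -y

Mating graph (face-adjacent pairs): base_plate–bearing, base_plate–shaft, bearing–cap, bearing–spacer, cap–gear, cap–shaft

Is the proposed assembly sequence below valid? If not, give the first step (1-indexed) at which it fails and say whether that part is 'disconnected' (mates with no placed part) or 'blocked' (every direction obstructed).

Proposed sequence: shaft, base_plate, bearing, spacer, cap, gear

Valid

1. shaft@(-1, -1) [+y clear] — {shaft}
2. base_plate@(0, -1) [+x clear] — {base_plate, shaft}
3. bearing@(0, 0) [-x clear] — {base_plate, bearing, shaft}
4. spacer@(1, 0) [+x clear] — {base_plate, bearing, shaft, spacer}
5. cap@(-1, 0) [-x clear] — {base_plate, bearing, cap, shaft, spacer}
6. gear@(-1, 1) [-x clear] — {base_plate, bearing, cap, gear, shaft, spacer}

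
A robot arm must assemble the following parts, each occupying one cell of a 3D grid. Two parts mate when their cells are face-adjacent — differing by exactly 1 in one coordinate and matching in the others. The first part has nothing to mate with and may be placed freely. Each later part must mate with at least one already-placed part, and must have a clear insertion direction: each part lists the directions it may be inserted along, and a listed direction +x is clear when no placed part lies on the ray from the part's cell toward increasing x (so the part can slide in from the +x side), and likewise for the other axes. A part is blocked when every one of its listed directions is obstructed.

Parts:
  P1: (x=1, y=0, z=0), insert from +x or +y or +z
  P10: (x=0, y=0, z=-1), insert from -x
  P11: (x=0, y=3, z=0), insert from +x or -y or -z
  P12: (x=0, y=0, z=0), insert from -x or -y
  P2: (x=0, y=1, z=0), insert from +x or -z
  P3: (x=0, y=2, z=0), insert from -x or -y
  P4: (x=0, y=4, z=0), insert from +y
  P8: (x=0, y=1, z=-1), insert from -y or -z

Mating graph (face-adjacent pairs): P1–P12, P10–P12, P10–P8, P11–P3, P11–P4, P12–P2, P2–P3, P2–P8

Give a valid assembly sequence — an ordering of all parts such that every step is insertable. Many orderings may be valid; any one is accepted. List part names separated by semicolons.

P3; P11; P2; P12; P10; P1; P4; P8

1. P3@(0, 2, 0) [-x clear] — {P3}
2. P11@(0, 3, 0) [+x clear] — {P11, P3}
3. P2@(0, 1, 0) [+x clear] — {P11, P2, P3}
4. P12@(0, 0, 0) [-x clear] — {P11, P12, P2, P3}
5. P10@(0, 0, -1) [-x clear] — {P10, P11, P12, P2, P3}
6. P1@(1, 0, 0) [+x clear] — {P1, P10, P11, P12, P2, P3}
7. P4@(0, 4, 0) [+y clear] — {P1, P10, P11, P12, P2, P3, P4}
8. P8@(0, 1, -1) [-z clear] — {P1, P10, P11, P12, P2, P3, P4, P8}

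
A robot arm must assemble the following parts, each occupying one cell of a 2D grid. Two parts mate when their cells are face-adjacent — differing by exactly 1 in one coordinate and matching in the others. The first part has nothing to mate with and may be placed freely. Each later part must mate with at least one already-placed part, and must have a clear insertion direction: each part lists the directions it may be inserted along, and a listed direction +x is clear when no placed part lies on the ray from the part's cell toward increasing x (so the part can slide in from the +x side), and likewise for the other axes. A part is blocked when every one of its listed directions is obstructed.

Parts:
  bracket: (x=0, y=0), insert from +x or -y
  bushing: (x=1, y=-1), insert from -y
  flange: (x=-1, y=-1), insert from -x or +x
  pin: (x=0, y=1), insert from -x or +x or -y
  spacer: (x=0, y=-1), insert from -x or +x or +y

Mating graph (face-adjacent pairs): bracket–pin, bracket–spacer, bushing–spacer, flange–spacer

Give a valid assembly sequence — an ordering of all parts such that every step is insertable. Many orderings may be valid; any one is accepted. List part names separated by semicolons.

1. flange@(-1, -1) [-x clear] — {flange}
2. spacer@(0, -1) [+x clear] — {flange, spacer}
3. bushing@(1, -1) [-y clear] — {bushing, flange, spacer}
4. bracket@(0, 0) [+x clear] — {bracket, bushing, flange, spacer}
5. pin@(0, 1) [-x clear] — {bracket, bushing, flange, pin, spacer}

flange; spacer; bushing; bracket; pin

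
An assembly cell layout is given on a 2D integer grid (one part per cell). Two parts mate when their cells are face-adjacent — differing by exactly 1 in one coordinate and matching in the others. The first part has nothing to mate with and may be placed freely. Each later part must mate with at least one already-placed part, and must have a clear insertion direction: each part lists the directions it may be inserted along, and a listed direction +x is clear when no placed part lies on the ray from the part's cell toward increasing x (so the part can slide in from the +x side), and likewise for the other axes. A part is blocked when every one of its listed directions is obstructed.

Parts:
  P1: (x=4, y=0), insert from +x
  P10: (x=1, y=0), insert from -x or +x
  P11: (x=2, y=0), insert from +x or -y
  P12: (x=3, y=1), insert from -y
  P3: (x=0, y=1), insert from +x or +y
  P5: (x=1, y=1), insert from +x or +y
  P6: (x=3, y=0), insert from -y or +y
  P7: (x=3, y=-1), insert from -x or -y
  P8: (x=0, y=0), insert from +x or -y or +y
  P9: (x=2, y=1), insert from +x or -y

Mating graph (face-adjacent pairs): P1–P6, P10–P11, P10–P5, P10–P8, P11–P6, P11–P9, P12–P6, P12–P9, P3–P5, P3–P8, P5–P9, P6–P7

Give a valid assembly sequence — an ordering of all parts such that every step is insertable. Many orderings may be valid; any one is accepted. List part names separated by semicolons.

1. P11@(2, 0) [+x clear] — {P11}
2. P10@(1, 0) [-x clear] — {P10, P11}
3. P5@(1, 1) [+x clear] — {P10, P11, P5}
4. P3@(0, 1) [+y clear] — {P10, P11, P3, P5}
5. P8@(0, 0) [-y clear] — {P10, P11, P3, P5, P8}
6. P9@(2, 1) [+x clear] — {P10, P11, P3, P5, P8, P9}
7. P12@(3, 1) [-y clear] — {P10, P11, P12, P3, P5, P8, P9}
8. P6@(3, 0) [-y clear] — {P10, P11, P12, P3, P5, P6, P8, P9}
9. P1@(4, 0) [+x clear] — {P1, P10, P11, P12, P3, P5, P6, P8, P9}
10. P7@(3, -1) [-x clear] — {P1, P10, P11, P12, P3, P5, P6, P7, P8, P9}

P11; P10; P5; P3; P8; P9; P12; P6; P1; P7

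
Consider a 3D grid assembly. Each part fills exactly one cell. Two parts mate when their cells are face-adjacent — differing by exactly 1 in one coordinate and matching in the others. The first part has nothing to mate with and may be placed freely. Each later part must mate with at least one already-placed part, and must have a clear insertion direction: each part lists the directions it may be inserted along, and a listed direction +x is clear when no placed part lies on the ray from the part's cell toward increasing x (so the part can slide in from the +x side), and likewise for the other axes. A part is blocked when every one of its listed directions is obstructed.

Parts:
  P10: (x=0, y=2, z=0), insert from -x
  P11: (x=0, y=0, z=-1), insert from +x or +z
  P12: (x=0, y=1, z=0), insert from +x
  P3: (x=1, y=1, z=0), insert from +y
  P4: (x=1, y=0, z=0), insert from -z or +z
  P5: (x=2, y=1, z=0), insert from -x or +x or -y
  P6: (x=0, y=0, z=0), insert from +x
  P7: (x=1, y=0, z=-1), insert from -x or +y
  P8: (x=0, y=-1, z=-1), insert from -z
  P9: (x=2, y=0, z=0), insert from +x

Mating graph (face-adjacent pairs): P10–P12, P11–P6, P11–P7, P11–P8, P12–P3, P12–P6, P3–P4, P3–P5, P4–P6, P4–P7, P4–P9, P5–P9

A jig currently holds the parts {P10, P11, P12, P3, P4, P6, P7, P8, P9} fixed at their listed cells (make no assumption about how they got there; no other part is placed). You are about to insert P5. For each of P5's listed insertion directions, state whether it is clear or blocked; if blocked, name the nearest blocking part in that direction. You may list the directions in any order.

+x: clear; -x: blocked by P3; -y: blocked by P9

-x: nearest on ray is P3@(1, 1, 0) ⇒ blocked
+x: ray from P5(2, 1, 0) has no placed part ⇒ clear
-y: nearest on ray is P9@(2, 0, 0) ⇒ blocked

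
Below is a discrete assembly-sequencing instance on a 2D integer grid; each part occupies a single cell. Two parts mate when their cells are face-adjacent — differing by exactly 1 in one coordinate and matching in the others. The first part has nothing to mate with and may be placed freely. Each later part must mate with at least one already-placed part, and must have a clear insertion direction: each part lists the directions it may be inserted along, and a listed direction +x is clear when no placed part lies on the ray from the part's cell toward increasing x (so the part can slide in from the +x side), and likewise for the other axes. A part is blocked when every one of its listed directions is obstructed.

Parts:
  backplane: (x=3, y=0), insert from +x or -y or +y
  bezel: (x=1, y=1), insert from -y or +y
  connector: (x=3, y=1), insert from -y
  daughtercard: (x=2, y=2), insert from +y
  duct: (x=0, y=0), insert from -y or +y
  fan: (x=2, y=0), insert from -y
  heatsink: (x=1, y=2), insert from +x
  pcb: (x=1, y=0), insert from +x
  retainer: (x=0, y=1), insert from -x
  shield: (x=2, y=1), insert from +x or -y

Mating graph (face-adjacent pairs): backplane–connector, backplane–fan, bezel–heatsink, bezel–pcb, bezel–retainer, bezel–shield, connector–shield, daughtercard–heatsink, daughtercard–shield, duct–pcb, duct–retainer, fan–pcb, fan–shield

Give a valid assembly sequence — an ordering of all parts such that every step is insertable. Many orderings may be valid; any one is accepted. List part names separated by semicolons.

pcb; fan; bezel; shield; connector; backplane; retainer; duct; heatsink; daughtercard

1. pcb@(1, 0) [+x clear] — {pcb}
2. fan@(2, 0) [-y clear] — {fan, pcb}
3. bezel@(1, 1) [+y clear] — {bezel, fan, pcb}
4. shield@(2, 1) [+x clear] — {bezel, fan, pcb, shield}
5. connector@(3, 1) [-y clear] — {bezel, connector, fan, pcb, shield}
6. backplane@(3, 0) [+x clear] — {backplane, bezel, connector, fan, pcb, shield}
7. retainer@(0, 1) [-x clear] — {backplane, bezel, connector, fan, pcb, retainer, shield}
8. duct@(0, 0) [-y clear] — {backplane, bezel, connector, duct, fan, pcb, retainer, shield}
9. heatsink@(1, 2) [+x clear] — {backplane, bezel, connector, duct, fan, heatsink, pcb, retainer, shield}
10. daughtercard@(2, 2) [+y clear] — {backplane, bezel, connector, daughtercard, duct, fan, heatsink, pcb, retainer, shield}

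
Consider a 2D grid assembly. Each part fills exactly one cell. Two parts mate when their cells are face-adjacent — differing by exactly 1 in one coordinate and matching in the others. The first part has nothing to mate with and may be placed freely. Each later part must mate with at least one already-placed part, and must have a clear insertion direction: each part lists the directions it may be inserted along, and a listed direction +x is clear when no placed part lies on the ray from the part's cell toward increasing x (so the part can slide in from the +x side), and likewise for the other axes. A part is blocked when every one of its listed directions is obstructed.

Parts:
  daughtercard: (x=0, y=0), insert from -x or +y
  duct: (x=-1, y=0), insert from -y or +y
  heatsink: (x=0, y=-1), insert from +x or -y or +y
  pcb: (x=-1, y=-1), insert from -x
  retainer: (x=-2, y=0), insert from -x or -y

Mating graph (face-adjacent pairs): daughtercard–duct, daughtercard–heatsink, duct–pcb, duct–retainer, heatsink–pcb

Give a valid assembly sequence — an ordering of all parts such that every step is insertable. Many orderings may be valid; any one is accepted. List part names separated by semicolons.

1. heatsink@(0, -1) [+x clear] — {heatsink}
2. daughtercard@(0, 0) [-x clear] — {daughtercard, heatsink}
3. duct@(-1, 0) [-y clear] — {daughtercard, duct, heatsink}
4. retainer@(-2, 0) [-x clear] — {daughtercard, duct, heatsink, retainer}
5. pcb@(-1, -1) [-x clear] — {daughtercard, duct, heatsink, pcb, retainer}

heatsink; daughtercard; duct; retainer; pcb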